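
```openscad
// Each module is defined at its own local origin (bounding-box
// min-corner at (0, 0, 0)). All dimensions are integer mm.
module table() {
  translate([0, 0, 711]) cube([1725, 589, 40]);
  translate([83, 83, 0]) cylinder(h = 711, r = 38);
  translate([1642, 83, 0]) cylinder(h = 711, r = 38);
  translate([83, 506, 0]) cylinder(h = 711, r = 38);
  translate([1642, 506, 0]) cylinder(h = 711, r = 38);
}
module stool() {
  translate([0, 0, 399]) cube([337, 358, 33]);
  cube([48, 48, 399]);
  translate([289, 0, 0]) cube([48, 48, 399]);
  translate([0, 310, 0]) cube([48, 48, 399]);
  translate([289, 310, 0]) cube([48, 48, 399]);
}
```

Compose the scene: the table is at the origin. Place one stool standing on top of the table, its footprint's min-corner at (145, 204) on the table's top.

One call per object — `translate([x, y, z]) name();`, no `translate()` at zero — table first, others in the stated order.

table();
translate([145, 204, 751]) stool();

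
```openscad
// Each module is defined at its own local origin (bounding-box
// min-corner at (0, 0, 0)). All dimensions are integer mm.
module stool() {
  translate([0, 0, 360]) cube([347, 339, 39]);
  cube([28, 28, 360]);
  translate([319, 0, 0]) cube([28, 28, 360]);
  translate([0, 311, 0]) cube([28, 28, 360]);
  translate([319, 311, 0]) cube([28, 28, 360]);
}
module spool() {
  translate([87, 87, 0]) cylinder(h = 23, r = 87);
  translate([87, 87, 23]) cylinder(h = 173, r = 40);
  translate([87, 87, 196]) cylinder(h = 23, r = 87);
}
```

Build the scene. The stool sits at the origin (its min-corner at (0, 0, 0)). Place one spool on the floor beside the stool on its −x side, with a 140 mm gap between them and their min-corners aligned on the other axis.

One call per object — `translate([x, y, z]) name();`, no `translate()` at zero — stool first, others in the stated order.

stool();
translate([-314, 0, 0]) spool();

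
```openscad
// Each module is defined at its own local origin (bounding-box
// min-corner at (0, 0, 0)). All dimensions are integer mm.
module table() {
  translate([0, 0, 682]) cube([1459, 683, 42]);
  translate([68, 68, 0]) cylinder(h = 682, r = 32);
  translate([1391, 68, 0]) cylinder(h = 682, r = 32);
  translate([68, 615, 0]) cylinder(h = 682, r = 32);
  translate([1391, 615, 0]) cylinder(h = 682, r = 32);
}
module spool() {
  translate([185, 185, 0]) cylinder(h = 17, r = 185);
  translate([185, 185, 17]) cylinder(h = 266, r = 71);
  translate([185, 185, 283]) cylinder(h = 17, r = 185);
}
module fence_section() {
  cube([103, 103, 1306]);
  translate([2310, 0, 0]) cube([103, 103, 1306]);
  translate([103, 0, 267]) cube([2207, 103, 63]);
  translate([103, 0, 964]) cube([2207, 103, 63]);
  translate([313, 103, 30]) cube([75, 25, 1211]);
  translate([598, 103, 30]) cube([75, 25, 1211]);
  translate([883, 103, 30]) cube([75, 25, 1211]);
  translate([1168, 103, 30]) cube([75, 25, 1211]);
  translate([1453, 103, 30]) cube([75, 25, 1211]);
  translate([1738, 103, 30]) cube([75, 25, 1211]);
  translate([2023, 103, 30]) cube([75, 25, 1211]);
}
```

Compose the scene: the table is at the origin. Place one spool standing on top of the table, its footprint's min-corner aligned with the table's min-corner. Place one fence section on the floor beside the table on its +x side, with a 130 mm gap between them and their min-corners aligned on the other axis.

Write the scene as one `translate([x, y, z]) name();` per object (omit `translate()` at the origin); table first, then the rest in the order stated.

table();
translate([0, 0, 724]) spool();
translate([1589, 0, 0]) fence_section();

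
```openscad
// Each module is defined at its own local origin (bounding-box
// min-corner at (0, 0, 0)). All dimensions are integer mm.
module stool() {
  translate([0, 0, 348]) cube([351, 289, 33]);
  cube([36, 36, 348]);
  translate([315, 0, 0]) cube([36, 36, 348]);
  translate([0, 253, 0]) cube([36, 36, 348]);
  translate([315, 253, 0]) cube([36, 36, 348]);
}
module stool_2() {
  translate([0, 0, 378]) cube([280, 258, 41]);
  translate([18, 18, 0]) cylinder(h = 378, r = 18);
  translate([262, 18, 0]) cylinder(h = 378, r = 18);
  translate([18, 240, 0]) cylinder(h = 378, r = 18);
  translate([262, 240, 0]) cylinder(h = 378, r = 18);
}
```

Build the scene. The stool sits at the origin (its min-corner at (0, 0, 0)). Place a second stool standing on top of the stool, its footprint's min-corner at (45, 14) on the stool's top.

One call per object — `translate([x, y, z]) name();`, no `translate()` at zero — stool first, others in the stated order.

stool();
translate([45, 14, 381]) stool_2();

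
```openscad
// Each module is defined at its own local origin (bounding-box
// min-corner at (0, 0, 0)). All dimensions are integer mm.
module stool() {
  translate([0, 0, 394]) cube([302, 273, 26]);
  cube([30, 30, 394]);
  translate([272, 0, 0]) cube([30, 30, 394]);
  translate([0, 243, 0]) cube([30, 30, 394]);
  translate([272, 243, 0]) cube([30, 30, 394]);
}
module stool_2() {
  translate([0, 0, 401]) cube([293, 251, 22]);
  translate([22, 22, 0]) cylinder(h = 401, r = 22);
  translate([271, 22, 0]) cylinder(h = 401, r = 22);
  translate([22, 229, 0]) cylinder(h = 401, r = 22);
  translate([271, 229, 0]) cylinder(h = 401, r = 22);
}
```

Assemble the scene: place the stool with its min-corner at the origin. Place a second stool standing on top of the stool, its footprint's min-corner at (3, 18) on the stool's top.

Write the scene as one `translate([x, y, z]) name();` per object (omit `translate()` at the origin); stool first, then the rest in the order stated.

stool();
translate([3, 18, 420]) stool_2();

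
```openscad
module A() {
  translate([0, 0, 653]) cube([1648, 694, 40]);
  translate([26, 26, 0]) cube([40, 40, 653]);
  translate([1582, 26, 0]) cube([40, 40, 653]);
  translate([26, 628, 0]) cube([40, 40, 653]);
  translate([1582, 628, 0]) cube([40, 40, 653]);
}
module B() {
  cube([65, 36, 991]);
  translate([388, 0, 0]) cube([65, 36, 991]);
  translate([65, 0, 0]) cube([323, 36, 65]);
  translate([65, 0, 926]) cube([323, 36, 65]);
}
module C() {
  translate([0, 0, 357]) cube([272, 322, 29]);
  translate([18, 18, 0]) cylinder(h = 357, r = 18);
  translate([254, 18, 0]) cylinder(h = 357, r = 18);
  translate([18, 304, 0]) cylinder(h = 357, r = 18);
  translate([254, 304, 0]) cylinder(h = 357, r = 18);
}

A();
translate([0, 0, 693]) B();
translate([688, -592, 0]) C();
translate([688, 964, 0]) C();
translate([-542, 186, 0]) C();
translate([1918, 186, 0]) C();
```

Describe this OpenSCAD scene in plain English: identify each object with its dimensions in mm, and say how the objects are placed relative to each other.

A is a rectangular dining table. The top is 1648×694×40 mm with its upper surface at z = 693 mm. It stands on four 40×40 mm square legs, each inset 26 mm from the nearest pair of top edges, running from the floor to the underside of the top.

B is a picture frame with a 323×861 mm rectangular opening (x by z) and a uniform 65 mm border on every side. Frame depth is 36 mm along y. It is built from two vertical stiles running the full outside height and two horizontal rails spanning the gap between the stiles.

C is a simple wooden stool: a rectangular seat 272 mm (x) by 322 mm (y), 29 mm thick, top face at z = 386 mm, on four round legs, each 36 mm in diameter. The legs rest on z = 0, each leg's axis is inset half a diameter from the nearest pair of seat edges (so the leg's bounding box is flush with the corner).

The picture frame is on top of the table. Four stools sit around the table at the −y, +y, −x, +x sides.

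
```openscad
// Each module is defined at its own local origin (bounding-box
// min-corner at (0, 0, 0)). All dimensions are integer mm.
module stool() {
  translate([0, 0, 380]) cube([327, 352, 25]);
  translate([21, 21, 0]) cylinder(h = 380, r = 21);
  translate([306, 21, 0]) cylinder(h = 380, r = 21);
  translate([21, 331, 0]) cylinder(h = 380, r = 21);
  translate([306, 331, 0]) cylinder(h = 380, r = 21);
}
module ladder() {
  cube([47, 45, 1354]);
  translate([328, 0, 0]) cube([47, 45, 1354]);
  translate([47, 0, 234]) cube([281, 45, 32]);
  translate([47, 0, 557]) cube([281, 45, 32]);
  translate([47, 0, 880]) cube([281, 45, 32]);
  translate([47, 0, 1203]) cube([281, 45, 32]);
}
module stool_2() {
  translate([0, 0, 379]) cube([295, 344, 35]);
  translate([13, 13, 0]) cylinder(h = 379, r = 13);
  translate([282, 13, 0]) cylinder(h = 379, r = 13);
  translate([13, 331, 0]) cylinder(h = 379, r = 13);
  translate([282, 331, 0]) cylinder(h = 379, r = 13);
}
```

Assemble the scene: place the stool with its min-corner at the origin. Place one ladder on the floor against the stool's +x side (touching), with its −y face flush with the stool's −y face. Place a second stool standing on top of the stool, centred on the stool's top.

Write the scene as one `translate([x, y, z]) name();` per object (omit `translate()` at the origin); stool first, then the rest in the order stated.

stool();
translate([327, 0, 0]) ladder();
translate([16, 4, 405]) stool_2();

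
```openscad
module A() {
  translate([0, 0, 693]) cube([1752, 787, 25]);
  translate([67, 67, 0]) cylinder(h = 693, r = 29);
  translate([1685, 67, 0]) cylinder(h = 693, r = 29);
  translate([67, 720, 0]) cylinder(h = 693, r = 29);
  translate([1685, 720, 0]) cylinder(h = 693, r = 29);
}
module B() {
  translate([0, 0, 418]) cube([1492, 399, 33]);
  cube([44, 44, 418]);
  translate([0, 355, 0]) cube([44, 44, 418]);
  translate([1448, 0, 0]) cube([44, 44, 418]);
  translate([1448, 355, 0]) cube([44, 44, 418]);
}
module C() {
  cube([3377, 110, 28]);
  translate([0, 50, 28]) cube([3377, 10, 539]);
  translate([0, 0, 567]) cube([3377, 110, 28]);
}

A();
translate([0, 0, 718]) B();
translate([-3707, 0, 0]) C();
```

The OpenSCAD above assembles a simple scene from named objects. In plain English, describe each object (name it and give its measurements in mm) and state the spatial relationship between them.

A is a rectangular dining table. The top is 1752×787×25 mm with its upper surface at z = 718 mm. It stands on four round legs of 58 mm diameter, each leg's bounding box inset 38 mm from the nearest pair of top edges, running from the floor to the underside of the top.

B is a bench: a 1492×399 mm seat slab, 33 mm thick, top at z = 451 mm, on four 44×44 mm square legs flush with the seat corners and standing on z = 0.

C is an I-beam lying along x, 3377 mm long. Overall section height 595 mm. Two flanges 110 mm wide (y) and 28 mm thick, one on the floor and one at the top; a web 10 mm thick runs between them, centred on the flange width.

The bench is on top of the table. The I-beam is on the floor beside the table on its −x side.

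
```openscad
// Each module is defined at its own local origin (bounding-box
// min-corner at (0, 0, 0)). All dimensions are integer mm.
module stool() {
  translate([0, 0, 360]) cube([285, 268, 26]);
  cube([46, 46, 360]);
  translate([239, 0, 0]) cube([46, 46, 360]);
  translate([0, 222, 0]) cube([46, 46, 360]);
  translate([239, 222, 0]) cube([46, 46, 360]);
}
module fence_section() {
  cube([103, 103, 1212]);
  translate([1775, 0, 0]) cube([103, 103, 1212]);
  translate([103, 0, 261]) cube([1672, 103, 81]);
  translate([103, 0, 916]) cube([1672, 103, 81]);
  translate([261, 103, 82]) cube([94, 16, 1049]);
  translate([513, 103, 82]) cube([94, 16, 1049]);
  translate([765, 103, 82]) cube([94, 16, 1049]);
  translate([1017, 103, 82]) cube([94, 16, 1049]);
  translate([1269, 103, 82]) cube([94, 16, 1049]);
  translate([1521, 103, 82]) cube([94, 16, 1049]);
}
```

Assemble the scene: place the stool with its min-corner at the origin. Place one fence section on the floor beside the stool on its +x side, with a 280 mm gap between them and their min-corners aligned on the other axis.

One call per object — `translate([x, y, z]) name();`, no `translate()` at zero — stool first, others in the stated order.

stool();
translate([565, 0, 0]) fence_section();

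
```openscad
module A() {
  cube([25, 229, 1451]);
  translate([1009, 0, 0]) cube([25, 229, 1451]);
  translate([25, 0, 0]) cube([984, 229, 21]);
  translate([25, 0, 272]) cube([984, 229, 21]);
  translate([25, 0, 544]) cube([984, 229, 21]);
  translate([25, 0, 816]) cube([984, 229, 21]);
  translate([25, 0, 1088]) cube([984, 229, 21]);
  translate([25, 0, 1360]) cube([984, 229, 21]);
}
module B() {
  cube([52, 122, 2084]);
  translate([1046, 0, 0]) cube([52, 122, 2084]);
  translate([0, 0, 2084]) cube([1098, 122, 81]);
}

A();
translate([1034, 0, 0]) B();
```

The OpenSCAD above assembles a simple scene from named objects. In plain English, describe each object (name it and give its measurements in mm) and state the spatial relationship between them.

A is a bookshelf 1034 mm wide overall, 229 mm deep and 1451 mm tall. The two sides are 25 mm thick vertical panels. 6 horizontal shelves of 21 mm thickness span between the inner faces of the sides; the lowest shelf sits on the floor and shelves are stacked with a clear vertical gap of 251 mm between each pair.

B is a rectangular door frame: two vertical jambs of 52×122 mm section, 2084 mm tall, with a clear opening 994 mm wide between their inner faces. A header 81 mm tall and 122 mm deep lies on top of the jambs and spans the full outside width.

The door frame is against the bookshelf's +x side, with their −y faces flush.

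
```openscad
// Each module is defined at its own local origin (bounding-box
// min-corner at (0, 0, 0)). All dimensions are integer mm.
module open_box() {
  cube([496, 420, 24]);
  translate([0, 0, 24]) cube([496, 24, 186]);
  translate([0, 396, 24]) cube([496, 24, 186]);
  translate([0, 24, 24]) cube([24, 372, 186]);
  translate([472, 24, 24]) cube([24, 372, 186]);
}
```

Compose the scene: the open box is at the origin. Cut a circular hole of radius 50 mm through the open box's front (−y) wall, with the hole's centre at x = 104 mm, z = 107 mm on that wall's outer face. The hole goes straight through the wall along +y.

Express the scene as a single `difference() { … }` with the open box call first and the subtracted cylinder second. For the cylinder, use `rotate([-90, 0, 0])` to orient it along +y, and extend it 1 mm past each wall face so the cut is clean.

difference() {
  open_box();
  translate([104, -1, 107]) rotate([-90, 0, 0]) cylinder(h = 26, r = 50);
}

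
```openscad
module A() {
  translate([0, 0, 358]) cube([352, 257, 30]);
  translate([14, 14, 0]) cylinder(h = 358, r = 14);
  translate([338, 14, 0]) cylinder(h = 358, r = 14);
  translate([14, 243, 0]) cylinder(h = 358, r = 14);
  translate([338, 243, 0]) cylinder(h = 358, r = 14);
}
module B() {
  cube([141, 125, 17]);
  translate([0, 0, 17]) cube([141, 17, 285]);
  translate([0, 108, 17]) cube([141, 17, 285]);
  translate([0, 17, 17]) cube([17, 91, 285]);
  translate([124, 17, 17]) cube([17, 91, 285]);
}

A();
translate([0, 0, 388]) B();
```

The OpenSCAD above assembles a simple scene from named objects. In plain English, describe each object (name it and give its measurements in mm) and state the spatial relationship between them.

A is a simple wooden stool: a rectangular seat 352 mm (x) by 257 mm (y), 30 mm thick, top face at z = 388 mm, on four round legs, each 28 mm in diameter. The legs rest on z = 0, each leg's axis is inset half a diameter from the nearest pair of seat edges (so the leg's bounding box is flush with the corner).

B is an open storage box with external size 141×125×302 mm and wall thickness 17 mm (the base is also 17 mm thick). The base covers the whole footprint; the four walls stand on the base, with the y-facing walls full-width and the x-facing walls fitting between their inner faces.

The open box is on top of the stool.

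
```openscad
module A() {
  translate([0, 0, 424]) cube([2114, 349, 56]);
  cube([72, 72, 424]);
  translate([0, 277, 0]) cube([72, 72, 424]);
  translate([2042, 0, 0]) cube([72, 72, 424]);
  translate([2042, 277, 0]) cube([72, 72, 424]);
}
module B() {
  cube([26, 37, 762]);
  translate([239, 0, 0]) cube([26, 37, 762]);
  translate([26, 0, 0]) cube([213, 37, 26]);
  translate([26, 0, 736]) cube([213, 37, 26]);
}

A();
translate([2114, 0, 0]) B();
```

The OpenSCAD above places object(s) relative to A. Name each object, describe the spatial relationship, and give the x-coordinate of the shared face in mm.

A is a bench. B is a picture frame. The picture frame is against the bench's +x side, with their −y faces flush. The x-coordinate of the shared face is 2114 mm.

The bench's +x face and the picture frame's −x face are both at x = 2114 mm.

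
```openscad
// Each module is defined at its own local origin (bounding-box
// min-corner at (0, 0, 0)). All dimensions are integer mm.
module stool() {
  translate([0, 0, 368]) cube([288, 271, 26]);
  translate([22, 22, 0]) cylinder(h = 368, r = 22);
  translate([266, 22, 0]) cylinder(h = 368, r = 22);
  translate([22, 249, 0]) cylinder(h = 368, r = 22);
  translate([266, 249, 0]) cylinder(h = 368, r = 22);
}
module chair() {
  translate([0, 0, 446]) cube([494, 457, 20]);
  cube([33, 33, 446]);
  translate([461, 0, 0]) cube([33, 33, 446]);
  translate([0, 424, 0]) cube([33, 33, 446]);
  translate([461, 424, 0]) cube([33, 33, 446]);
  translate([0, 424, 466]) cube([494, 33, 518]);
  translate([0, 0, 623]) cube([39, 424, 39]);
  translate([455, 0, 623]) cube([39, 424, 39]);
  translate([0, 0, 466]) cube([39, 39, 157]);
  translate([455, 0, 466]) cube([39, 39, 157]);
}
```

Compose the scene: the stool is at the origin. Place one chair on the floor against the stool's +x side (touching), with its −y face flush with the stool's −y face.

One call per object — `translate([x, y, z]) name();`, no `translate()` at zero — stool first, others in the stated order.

stool();
translate([288, 0, 0]) chair();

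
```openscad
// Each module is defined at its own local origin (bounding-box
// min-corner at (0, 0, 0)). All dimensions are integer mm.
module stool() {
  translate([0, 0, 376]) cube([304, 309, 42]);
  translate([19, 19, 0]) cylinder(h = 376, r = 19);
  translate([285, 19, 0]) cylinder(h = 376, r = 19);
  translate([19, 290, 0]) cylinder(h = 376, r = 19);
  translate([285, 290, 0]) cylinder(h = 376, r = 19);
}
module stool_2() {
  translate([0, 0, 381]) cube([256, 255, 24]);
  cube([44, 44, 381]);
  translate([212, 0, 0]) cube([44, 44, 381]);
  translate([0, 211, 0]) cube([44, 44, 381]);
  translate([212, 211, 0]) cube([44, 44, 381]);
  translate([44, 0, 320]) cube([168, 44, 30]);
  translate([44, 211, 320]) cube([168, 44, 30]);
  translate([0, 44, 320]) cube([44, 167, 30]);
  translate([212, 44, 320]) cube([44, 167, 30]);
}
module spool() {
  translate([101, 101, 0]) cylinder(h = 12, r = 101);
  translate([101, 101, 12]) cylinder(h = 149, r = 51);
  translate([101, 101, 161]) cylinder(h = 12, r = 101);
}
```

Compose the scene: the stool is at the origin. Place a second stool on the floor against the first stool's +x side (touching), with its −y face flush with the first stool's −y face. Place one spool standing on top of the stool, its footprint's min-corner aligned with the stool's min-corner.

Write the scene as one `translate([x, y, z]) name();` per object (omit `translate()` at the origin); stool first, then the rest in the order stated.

stool();
translate([304, 0, 0]) stool_2();
translate([0, 0, 418]) spool();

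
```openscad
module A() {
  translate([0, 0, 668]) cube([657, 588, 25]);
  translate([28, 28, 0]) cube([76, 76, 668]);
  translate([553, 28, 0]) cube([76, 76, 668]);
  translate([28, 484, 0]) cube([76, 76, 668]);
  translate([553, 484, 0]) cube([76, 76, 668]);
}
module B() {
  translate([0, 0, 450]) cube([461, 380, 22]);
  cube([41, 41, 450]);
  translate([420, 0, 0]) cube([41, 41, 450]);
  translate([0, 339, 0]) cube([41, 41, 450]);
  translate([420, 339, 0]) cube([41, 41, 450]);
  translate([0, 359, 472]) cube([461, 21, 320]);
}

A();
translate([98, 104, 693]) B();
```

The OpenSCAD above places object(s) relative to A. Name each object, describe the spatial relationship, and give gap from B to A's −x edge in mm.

A is a table. B is a chair. The chair is on top of the table, centred. The gap from the chair to the table's −x edge is 98 mm.

The chair's min-x is at 98; the table's min-x is 0; gap = 98 mm.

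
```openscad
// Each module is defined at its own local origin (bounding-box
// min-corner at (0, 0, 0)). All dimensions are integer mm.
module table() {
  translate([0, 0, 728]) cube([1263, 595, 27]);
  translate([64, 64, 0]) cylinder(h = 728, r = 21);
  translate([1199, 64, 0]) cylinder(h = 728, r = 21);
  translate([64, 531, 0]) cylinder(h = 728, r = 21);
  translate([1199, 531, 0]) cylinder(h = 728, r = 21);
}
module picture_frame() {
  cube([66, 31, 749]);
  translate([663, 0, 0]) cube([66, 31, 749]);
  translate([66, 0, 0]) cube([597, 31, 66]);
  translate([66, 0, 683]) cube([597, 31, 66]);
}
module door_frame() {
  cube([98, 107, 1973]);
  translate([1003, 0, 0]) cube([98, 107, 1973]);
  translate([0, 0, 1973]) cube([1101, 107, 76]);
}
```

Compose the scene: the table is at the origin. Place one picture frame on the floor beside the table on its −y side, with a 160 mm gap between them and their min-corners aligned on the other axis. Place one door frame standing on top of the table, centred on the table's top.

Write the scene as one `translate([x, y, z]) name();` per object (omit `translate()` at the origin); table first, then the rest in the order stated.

table();
translate([0, -191, 0]) picture_frame();
translate([81, 244, 755]) door_frame();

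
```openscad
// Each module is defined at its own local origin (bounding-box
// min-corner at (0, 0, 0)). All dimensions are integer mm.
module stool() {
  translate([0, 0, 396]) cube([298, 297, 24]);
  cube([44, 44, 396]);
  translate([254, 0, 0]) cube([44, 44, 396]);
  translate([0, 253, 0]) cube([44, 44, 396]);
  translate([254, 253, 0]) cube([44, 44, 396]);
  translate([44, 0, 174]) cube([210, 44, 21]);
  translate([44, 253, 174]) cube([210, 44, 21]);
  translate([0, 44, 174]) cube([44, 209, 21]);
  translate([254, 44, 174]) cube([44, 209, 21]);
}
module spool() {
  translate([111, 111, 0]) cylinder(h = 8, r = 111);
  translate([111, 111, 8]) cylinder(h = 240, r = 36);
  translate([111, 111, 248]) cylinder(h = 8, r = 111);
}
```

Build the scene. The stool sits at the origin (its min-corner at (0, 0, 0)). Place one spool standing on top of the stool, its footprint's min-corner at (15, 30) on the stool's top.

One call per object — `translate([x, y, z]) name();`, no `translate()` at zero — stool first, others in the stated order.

stool();
translate([15, 30, 420]) spool();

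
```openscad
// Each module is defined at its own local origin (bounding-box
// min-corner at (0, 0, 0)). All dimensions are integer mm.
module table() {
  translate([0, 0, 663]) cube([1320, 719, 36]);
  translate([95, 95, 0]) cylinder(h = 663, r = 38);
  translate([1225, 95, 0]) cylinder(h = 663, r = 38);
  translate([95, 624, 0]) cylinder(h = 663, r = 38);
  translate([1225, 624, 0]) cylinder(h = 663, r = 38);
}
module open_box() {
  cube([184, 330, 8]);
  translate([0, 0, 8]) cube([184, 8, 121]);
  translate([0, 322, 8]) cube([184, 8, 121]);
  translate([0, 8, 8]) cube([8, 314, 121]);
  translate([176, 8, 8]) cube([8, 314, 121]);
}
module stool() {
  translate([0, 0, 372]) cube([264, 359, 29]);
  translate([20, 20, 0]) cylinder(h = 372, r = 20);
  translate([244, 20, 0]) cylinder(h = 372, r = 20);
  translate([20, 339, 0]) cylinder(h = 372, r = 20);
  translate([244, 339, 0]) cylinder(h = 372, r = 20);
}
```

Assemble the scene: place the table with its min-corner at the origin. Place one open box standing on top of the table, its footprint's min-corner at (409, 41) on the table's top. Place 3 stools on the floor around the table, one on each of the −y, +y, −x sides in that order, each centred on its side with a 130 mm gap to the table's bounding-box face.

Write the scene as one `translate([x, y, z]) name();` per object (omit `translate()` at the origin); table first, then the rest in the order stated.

table();
translate([409, 41, 699]) open_box();
translate([528, -489, 0]) stool();
translate([528, 849, 0]) stool();
translate([-394, 180, 0]) stool();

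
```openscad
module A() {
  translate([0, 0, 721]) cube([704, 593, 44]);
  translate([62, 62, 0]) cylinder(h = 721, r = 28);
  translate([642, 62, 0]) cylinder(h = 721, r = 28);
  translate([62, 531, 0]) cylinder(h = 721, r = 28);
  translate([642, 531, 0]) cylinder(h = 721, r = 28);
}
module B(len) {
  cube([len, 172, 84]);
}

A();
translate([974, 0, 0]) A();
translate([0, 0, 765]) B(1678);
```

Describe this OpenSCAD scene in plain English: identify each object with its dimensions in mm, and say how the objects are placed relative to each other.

A is a table with a 704×593 mm rectangular top, 44 mm thick, top surface at z = 765 mm, supported by four round legs of 56 mm diameter, each leg's bounding box inset 34 mm from the nearest pair of top edges, running from the floor.

B is a rectangular beam 1678 mm long (x), 172 mm deep (y), 84 mm thick (z).

The beam spans the tops of two tables placed 270 mm apart, resting at z = 765 mm.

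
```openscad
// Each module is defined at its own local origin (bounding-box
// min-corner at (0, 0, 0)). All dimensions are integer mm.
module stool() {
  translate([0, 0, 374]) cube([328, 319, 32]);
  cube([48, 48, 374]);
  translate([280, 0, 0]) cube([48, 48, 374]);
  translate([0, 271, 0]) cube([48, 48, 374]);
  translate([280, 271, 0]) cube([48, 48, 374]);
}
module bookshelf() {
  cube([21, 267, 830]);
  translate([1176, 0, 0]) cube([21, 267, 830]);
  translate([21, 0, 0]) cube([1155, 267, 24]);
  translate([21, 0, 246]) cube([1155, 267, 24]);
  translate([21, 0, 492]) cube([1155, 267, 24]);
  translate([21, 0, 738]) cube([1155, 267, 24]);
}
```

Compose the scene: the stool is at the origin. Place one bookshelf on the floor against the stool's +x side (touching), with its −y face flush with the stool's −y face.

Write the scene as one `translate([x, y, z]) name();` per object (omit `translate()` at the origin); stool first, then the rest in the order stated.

stool();
translate([328, 0, 0]) bookshelf();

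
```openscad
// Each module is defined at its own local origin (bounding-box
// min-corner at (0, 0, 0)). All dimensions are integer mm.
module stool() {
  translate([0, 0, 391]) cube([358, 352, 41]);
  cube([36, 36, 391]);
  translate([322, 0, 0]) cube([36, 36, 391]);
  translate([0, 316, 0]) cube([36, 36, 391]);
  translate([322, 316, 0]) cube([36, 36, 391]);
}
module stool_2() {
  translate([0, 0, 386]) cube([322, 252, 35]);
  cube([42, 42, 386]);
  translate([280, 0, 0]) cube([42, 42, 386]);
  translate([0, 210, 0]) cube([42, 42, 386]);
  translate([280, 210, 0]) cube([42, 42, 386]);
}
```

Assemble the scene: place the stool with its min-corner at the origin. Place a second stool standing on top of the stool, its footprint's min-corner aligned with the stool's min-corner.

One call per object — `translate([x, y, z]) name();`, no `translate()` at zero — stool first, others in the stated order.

stool();
translate([0, 0, 432]) stool_2();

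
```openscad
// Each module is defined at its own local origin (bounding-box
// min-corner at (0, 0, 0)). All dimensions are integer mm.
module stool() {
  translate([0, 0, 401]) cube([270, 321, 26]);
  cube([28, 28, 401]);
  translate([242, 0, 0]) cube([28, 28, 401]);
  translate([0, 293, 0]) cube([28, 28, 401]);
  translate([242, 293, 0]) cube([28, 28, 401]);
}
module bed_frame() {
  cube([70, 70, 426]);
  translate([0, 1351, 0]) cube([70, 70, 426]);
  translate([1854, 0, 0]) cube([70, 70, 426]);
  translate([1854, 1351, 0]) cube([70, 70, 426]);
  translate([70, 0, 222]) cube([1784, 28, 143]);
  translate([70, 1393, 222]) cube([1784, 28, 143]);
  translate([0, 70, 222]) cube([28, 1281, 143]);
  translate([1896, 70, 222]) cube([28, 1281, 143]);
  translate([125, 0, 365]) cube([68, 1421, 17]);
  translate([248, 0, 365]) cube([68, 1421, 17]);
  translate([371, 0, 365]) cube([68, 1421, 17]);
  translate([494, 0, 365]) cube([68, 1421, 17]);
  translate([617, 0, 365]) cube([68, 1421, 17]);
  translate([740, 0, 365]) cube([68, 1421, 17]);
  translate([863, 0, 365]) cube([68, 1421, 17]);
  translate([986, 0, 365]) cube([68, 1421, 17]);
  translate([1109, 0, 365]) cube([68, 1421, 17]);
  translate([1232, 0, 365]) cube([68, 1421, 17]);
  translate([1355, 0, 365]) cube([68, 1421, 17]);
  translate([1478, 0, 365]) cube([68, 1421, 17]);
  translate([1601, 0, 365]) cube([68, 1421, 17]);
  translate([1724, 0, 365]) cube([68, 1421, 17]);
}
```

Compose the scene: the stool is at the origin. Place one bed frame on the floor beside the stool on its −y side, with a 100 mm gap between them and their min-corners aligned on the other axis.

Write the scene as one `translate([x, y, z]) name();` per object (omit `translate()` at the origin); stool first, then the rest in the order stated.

stool();
translate([0, -1521, 0]) bed_frame();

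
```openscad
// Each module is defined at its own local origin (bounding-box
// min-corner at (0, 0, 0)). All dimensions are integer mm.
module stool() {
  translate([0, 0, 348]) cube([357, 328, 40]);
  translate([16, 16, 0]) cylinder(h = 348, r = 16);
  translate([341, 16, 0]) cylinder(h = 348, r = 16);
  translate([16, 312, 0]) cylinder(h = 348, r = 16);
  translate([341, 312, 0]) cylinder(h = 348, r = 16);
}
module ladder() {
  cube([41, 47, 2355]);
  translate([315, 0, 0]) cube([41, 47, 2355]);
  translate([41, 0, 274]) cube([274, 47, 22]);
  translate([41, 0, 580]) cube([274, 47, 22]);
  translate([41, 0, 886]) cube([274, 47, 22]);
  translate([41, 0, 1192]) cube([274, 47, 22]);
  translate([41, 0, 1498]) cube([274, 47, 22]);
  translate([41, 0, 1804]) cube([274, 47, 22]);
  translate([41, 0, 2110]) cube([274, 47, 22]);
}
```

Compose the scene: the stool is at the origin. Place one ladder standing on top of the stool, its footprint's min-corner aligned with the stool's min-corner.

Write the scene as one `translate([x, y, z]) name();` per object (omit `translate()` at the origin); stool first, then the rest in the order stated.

stool();
translate([0, 0, 388]) ladder();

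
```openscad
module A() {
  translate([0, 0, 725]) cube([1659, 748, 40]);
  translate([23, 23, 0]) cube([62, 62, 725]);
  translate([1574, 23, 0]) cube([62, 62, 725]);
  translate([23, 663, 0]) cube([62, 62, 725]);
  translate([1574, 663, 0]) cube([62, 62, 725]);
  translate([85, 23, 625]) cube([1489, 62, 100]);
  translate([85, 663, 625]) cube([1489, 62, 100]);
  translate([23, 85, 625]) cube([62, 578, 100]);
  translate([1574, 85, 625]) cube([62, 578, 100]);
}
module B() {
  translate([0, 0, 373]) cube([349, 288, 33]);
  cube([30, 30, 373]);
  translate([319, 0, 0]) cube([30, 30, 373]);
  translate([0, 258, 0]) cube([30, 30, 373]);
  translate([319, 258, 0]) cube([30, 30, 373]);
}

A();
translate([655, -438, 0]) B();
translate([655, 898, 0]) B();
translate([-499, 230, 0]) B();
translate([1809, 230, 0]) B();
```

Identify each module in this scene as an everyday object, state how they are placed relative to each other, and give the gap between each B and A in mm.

A is a table. B is a stool. Four stools sit around the table at the −y, +y, −x, +x sides. The gap between each stool and the table is 150 mm.

Each stool's nearest face is 150 mm from the table's bounding box.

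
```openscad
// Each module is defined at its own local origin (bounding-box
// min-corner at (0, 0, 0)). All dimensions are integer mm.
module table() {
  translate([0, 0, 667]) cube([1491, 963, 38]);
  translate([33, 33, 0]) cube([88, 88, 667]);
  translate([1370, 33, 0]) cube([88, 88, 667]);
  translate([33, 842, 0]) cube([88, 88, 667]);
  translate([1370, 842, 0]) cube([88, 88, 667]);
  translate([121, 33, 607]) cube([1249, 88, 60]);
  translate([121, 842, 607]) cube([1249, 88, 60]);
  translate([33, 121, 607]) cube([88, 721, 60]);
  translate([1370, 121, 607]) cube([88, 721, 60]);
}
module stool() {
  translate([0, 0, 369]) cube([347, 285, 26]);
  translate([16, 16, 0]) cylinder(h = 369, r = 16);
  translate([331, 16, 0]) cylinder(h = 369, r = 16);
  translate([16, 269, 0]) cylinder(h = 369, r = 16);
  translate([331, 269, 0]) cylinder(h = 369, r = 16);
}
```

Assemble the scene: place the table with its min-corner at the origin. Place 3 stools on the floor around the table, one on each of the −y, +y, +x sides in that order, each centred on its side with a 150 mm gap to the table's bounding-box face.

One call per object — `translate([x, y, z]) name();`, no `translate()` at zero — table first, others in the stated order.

table();
translate([572, -435, 0]) stool();
translate([572, 1113, 0]) stool();
translate([1641, 339, 0]) stool();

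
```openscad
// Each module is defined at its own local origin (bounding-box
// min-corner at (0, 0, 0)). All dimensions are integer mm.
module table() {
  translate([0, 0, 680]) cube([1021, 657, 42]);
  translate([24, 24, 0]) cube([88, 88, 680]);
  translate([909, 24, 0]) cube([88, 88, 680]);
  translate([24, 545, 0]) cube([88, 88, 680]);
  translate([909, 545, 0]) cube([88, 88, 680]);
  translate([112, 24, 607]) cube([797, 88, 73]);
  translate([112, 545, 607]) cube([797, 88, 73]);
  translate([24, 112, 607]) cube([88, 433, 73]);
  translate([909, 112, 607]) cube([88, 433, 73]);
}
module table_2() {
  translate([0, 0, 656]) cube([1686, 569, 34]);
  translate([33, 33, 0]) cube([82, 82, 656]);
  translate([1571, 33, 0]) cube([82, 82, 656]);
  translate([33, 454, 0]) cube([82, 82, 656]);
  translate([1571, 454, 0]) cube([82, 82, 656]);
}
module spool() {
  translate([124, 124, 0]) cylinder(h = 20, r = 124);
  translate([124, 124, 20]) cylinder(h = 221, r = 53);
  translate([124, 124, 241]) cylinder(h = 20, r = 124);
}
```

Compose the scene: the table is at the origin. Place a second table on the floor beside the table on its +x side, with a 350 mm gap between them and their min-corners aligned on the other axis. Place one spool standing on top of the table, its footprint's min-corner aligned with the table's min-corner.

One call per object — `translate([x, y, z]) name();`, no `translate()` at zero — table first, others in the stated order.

table();
translate([1371, 0, 0]) table_2();
translate([0, 0, 722]) spool();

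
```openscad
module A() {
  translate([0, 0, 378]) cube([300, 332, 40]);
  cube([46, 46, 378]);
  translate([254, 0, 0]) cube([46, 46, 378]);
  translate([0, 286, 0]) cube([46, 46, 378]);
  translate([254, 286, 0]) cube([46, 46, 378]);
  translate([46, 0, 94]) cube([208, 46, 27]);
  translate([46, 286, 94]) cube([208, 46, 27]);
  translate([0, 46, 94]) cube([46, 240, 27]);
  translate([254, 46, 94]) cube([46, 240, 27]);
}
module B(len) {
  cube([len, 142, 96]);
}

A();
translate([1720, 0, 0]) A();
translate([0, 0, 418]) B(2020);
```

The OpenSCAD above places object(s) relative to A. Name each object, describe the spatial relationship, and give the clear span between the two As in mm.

Second stool starts at x = 1720; first ends at x = 300; clear span = 1720 − 300 = 1420 mm.

A is a stool. B is a beam. A beam spans the tops of two stools. The clear span between the two stools is 1420 mm.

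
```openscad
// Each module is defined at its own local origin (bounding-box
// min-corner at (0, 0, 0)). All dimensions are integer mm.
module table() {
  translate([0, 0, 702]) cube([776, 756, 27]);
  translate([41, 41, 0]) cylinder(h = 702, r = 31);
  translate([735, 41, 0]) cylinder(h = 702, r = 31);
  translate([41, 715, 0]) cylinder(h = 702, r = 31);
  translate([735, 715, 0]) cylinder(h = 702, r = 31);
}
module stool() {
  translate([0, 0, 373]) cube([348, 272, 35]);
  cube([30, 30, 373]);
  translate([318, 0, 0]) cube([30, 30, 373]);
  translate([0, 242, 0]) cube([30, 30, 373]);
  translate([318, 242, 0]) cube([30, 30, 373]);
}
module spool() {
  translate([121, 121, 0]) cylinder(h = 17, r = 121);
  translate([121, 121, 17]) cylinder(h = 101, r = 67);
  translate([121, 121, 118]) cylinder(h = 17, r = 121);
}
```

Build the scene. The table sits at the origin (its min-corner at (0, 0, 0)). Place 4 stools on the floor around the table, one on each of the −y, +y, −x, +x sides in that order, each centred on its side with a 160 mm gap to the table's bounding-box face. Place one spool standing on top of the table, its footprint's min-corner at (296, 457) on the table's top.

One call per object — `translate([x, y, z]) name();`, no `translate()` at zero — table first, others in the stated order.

table();
translate([214, -432, 0]) stool();
translate([214, 916, 0]) stool();
translate([-508, 242, 0]) stool();
translate([936, 242, 0]) stool();
translate([296, 457, 729]) spool();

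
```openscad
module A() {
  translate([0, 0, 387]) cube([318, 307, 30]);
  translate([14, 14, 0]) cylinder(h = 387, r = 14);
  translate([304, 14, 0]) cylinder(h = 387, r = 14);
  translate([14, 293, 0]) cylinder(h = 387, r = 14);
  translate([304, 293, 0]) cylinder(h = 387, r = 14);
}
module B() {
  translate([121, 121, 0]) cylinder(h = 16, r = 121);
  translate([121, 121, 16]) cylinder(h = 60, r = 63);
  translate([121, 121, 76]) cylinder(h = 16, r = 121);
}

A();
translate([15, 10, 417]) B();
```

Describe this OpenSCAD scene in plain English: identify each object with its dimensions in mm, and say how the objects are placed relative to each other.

A is a four-legged stool. The seat is a 318×307×30 mm slab whose top surface is at z = 417 mm; four round legs, each 28 mm in diameter, run from the floor (z = 0) to the underside of the seat, each leg's axis is inset half a diameter from the nearest pair of seat edges (so the leg's bounding box is flush with the corner).

B is a spool: two coaxial disc flanges of radius 121 mm and thickness 16 mm, joined by a core cylinder of radius 63 mm and height 60 mm. The lower flange rests on z = 0 and the three cylinders share a vertical axis.

The spool is on top of the stool.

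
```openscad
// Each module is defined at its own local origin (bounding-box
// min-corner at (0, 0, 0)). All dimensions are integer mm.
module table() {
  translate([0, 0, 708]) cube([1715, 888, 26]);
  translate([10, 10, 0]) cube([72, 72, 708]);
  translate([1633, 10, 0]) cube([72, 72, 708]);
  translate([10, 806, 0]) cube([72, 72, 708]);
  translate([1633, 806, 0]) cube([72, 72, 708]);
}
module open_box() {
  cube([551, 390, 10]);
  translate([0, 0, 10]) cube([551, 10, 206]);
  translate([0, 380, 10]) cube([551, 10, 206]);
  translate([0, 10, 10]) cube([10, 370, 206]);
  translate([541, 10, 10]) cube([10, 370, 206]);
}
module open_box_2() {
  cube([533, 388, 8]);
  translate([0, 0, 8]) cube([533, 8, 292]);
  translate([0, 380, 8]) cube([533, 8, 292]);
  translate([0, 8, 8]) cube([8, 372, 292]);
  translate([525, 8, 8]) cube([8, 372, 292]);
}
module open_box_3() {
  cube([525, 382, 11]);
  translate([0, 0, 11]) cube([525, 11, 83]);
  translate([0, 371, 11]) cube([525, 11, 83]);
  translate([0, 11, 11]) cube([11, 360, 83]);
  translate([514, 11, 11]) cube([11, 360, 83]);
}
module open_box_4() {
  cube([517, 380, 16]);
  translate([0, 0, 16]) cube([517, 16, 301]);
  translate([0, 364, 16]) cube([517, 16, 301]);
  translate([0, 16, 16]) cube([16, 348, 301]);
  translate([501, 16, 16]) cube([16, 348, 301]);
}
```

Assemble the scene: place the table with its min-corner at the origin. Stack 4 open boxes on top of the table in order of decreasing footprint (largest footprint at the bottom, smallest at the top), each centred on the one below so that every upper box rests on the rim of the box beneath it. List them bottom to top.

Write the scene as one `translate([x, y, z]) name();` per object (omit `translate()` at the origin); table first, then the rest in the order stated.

table();
translate([582, 249, 734]) open_box();
translate([591, 250, 950]) open_box_2();
translate([595, 253, 1250]) open_box_3();
translate([599, 254, 1344]) open_box_4();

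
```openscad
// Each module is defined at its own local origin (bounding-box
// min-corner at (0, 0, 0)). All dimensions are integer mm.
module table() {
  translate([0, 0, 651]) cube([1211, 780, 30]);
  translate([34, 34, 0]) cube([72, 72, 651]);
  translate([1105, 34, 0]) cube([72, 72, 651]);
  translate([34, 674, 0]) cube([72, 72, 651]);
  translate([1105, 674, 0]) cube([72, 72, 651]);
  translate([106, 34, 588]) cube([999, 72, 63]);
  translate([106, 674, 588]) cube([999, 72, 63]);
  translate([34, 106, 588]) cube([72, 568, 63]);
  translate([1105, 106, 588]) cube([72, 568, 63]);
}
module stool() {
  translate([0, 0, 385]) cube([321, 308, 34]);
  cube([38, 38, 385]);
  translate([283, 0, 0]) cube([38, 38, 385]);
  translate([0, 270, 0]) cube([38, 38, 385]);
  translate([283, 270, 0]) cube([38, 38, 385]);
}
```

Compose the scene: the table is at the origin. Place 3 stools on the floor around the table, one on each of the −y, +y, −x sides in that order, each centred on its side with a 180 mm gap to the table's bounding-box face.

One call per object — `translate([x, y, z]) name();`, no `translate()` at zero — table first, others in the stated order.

table();
translate([445, -488, 0]) stool();
translate([445, 960, 0]) stool();
translate([-501, 236, 0]) stool();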